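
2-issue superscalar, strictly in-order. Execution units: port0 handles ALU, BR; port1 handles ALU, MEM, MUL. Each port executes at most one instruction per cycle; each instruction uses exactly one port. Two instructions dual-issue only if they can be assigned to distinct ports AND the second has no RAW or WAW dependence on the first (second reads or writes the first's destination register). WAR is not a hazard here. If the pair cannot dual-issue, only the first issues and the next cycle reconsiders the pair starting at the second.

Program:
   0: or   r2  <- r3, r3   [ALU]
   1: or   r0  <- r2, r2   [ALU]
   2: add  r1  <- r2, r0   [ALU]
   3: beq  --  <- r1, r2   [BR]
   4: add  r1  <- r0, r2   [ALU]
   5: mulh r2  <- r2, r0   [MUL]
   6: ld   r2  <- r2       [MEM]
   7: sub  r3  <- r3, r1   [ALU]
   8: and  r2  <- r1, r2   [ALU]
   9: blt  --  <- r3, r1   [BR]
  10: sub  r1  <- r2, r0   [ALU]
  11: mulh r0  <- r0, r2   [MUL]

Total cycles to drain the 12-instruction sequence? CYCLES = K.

CYCLES = 8

#0 head=0: or i0 RAW r2
#1 head=1: or i1 RAW r0
#2 head=2: add i2 RAW r1
#3 head=3: beq+add i3&i4 pair
#4 head=5: mulh i5 no-port MUL/MEM
#5 head=6: ld+sub i6&i7 pair
#6 head=8: and+blt i8&i9 pair
#7 head=10: sub+mulh i10&i11 pair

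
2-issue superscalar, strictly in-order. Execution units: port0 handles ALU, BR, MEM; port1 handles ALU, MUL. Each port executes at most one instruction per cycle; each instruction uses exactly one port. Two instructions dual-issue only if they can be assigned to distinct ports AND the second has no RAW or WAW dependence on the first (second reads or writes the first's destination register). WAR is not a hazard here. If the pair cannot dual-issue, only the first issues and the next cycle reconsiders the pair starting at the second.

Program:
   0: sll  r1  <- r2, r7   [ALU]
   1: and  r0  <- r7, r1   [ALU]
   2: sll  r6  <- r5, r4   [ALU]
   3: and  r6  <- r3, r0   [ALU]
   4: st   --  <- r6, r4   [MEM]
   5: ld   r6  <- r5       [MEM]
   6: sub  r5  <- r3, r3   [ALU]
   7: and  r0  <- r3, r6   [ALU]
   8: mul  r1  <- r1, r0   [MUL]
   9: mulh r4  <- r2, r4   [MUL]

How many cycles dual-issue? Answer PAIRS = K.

PAIRS = 2

#0 head=0: sll i0 RAW r1
#1 head=1: and/sll i1+i2 dual
#2 head=3: and i3 RAW r6
#3 head=4: st i4 no-port MEM/MEM
#4 head=5: ld/sub i5+i6 dual
#5 head=7: and i7 RAW r0
#6 head=8: mul i8 no-port MUL/MUL
#7 head=9: mulh i9 tail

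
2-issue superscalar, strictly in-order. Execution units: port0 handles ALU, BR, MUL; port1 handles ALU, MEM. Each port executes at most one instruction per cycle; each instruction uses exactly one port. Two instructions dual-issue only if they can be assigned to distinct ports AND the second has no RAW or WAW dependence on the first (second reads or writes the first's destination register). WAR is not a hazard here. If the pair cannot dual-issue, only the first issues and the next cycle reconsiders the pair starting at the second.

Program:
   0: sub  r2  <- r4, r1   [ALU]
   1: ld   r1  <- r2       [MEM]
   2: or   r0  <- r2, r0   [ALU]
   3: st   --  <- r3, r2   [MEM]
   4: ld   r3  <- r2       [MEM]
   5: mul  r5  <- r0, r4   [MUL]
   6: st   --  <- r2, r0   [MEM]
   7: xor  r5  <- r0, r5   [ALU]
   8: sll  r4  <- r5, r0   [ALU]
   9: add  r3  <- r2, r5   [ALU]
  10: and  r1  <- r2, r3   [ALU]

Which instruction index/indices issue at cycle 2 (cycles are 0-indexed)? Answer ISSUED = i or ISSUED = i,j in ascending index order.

ISSUED = 3

#0 head=0: sub i0 RAW r2
#1 head=1: ld+or i1,i2 pair
#2 head=3: st i3 no-port MEM/MEM
#3 head=4: ld+mul i4,i5 pair
#4 head=6: st+xor i6,i7 pair
#5 head=8: sll+add i8,i9 pair
#6 head=10: and i10 tail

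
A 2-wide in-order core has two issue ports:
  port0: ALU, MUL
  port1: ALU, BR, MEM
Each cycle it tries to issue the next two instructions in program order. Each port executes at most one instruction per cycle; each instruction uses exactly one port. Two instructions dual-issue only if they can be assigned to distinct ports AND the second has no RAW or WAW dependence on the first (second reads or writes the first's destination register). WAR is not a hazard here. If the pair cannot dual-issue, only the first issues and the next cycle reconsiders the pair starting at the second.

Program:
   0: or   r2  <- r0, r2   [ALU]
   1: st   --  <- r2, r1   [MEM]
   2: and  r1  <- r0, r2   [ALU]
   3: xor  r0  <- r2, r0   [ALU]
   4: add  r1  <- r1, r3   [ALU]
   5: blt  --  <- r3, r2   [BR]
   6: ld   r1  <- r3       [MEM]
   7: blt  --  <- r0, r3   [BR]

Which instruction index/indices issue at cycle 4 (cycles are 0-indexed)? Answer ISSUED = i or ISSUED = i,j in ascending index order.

  cy0 -> i0 (or) RAW r2
  cy1 -> i1&i2 (st and) pair
  cy2 -> i3&i4 (xor add) pair
  cy3 -> i5 (blt) no-port BR/MEM
  cy4 -> i6 (ld) no-port MEM/BR
  cy5 -> i7 (blt) tail

ISSUED = 6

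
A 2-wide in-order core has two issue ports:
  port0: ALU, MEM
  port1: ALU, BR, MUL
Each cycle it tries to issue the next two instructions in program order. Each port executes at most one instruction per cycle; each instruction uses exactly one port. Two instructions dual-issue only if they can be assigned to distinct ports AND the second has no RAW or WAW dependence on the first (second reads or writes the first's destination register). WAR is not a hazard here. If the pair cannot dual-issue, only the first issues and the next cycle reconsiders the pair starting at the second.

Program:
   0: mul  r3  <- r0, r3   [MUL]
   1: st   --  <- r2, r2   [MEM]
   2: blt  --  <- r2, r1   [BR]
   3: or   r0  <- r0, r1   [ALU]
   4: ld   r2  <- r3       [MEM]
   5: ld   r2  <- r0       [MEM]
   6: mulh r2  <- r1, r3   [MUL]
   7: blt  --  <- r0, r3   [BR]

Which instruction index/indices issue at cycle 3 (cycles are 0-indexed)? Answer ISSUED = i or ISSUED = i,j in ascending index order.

ISSUED = 5

0. mul.MUL st.MEM @i0&i1  | pair
1. blt.BR or.ALU @i2&i3  | pair
2. ld.MEM @i4  | no-port MEM/MEM
3. ld.MEM @i5  | WAW r2
4. mulh.MUL @i6  | no-port MUL/BR
5. blt.BR @i7  | tail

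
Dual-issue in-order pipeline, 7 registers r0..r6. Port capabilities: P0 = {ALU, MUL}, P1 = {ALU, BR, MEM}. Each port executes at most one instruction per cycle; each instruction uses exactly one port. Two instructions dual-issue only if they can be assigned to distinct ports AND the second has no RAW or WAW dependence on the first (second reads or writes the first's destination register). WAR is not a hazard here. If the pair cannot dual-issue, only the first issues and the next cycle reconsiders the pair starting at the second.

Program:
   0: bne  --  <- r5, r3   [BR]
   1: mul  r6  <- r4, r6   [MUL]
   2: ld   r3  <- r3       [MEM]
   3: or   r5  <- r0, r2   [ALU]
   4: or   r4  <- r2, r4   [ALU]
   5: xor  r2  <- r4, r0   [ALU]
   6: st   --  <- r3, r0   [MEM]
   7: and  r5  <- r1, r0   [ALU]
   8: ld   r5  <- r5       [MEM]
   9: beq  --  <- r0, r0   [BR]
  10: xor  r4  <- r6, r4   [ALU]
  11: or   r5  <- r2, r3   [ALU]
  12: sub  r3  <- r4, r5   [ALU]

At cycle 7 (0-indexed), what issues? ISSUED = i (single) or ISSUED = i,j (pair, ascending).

ISSUED = 11

  cy0 -> i0/i1 (bne.BR+mul.MUL) 2-wide
  cy1 -> i2/i3 (ld.MEM+or.ALU) 2-wide
  cy2 -> i4 (or.ALU) RAW r4
  cy3 -> i5/i6 (xor.ALU+st.MEM) 2-wide
  cy4 -> i7 (and.ALU) RAW+WAW r5
  cy5 -> i8 (ld.MEM) no-port MEM/BR
  cy6 -> i9/i10 (beq.BR+xor.ALU) 2-wide
  cy7 -> i11 (or.ALU) RAW r5
  cy8 -> i12 (sub.ALU) tail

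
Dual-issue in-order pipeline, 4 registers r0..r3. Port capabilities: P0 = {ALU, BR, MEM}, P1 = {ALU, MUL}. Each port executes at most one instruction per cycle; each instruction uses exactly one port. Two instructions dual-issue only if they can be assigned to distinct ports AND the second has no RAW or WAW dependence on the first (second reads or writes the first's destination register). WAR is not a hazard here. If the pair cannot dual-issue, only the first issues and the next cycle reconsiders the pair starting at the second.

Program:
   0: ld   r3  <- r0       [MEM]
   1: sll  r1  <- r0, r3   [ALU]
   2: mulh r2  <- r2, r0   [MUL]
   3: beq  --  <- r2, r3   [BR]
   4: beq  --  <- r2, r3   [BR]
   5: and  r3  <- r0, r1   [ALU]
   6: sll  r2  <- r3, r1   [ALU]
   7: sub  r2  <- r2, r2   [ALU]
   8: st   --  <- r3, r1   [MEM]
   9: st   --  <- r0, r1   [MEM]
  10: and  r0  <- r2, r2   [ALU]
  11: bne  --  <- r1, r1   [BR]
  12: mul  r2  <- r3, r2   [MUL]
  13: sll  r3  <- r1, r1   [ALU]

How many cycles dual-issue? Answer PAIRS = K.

c0: i0 ld.MEM  RAW r3
c1: i1,i2 sll.ALU/mulh.MUL  2-wide
c2: i3 beq.BR  no-port BR/BR
c3: i4,i5 beq.BR/and.ALU  2-wide
c4: i6 sll.ALU  RAW+WAW r2
c5: i7,i8 sub.ALU/st.MEM  2-wide
c6: i9,i10 st.MEM/and.ALU  2-wide
c7: i11,i12 bne.BR/mul.MUL  2-wide
c8: i13 sll.ALU  tail

PAIRS = 5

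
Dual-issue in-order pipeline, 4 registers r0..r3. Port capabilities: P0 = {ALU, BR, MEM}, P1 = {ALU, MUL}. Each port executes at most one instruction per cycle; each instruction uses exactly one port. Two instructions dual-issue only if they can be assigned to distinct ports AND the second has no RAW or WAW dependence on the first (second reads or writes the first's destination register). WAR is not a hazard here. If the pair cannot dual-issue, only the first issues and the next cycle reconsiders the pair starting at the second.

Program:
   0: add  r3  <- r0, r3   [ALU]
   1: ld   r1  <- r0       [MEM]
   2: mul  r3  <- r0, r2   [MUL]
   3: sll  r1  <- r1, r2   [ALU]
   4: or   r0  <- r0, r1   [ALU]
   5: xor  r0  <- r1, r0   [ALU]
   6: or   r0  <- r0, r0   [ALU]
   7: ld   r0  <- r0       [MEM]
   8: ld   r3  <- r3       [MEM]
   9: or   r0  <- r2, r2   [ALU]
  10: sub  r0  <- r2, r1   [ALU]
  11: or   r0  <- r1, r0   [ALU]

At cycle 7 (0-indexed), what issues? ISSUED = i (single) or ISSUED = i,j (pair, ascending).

0. add.ALU/ld.MEM @i0,i1  | 2-wide
1. mul.MUL/sll.ALU @i2,i3  | 2-wide
2. or.ALU @i4  | RAW+WAW r0
3. xor.ALU @i5  | RAW+WAW r0
4. or.ALU @i6  | RAW+WAW r0
5. ld.MEM @i7  | no-port MEM/MEM
6. ld.MEM/or.ALU @i8,i9  | 2-wide
7. sub.ALU @i10  | RAW+WAW r0
8. or.ALU @i11  | tail

ISSUED = 10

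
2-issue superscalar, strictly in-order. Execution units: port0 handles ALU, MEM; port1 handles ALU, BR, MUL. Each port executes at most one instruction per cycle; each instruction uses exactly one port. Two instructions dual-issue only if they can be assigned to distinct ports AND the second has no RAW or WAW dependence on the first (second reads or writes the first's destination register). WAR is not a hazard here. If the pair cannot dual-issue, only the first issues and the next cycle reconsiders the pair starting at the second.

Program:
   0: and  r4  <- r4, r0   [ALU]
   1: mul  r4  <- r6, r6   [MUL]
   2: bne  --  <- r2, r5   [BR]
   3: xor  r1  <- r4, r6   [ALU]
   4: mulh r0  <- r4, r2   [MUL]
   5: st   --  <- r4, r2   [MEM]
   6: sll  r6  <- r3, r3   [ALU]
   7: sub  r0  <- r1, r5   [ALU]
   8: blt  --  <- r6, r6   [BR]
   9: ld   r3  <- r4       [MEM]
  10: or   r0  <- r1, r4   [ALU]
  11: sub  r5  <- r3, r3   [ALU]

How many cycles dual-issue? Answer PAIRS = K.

  cy0 -> i0 (and) WAW r4
  cy1 -> i1 (mul) no-port MUL/BR
  cy2 -> i2&i3 (bne+xor) pair
  cy3 -> i4&i5 (mulh+st) pair
  cy4 -> i6&i7 (sll+sub) pair
  cy5 -> i8&i9 (blt+ld) pair
  cy6 -> i10&i11 (or+sub) pair

PAIRS = 5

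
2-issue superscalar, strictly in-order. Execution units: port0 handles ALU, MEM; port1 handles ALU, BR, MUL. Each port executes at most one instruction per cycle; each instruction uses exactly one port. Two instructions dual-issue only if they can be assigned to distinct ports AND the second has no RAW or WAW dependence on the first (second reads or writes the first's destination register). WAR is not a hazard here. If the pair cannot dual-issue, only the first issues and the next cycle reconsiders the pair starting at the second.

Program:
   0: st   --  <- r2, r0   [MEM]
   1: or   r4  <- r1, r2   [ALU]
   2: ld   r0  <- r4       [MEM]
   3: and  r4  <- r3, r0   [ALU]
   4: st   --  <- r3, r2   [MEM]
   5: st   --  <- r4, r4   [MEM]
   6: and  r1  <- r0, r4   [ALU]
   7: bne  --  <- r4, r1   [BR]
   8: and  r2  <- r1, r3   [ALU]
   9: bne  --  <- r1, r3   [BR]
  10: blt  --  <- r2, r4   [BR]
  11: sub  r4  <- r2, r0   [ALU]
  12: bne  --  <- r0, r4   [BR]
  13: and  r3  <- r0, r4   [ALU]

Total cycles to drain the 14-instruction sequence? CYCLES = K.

#0 head=0: st.MEM+or.ALU i0&i1 2-wide
#1 head=2: ld.MEM i2 RAW r0
#2 head=3: and.ALU+st.MEM i3&i4 2-wide
#3 head=5: st.MEM+and.ALU i5&i6 2-wide
#4 head=7: bne.BR+and.ALU i7&i8 2-wide
#5 head=9: bne.BR i9 no-port BR/BR
#6 head=10: blt.BR+sub.ALU i10&i11 2-wide
#7 head=12: bne.BR+and.ALU i12&i13 2-wide

CYCLES = 8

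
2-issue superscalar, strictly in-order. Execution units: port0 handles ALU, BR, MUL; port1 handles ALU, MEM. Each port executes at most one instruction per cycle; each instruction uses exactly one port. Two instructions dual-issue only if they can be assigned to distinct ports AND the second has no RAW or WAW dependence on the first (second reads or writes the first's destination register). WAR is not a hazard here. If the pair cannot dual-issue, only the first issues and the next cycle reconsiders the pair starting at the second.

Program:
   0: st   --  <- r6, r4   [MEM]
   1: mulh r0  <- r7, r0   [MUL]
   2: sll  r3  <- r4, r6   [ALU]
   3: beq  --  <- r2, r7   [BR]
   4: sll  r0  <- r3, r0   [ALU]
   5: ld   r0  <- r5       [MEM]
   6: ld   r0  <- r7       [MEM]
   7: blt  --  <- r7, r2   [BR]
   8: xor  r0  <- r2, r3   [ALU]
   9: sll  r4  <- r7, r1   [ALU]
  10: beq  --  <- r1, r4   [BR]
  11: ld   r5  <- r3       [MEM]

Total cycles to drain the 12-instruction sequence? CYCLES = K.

CYCLES = 7

#0 head=0: st.MEM mulh.MUL i0+i1 2-wide
#1 head=2: sll.ALU beq.BR i2+i3 2-wide
#2 head=4: sll.ALU i4 WAW r0
#3 head=5: ld.MEM i5 no-port MEM/MEM
#4 head=6: ld.MEM blt.BR i6+i7 2-wide
#5 head=8: xor.ALU sll.ALU i8+i9 2-wide
#6 head=10: beq.BR ld.MEM i10+i11 2-wide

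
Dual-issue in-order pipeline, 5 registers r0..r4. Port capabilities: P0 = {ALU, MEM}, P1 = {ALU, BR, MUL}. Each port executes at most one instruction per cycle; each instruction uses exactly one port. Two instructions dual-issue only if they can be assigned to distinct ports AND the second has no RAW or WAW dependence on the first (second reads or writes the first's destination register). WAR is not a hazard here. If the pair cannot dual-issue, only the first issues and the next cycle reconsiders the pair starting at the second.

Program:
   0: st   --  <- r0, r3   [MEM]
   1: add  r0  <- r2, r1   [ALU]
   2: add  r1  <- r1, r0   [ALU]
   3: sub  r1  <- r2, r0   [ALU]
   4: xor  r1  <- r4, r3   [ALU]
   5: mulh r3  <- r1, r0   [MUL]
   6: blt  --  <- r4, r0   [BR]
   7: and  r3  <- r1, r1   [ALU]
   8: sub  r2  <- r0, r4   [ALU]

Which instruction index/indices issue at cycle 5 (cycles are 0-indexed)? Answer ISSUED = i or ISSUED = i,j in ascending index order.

c0: i0/i1 st.MEM/add.ALU  dual
c1: i2 add.ALU  WAW r1
c2: i3 sub.ALU  WAW r1
c3: i4 xor.ALU  RAW r1
c4: i5 mulh.MUL  no-port MUL/BR
c5: i6/i7 blt.BR/and.ALU  dual
c6: i8 sub.ALU  tail

ISSUED = 6,7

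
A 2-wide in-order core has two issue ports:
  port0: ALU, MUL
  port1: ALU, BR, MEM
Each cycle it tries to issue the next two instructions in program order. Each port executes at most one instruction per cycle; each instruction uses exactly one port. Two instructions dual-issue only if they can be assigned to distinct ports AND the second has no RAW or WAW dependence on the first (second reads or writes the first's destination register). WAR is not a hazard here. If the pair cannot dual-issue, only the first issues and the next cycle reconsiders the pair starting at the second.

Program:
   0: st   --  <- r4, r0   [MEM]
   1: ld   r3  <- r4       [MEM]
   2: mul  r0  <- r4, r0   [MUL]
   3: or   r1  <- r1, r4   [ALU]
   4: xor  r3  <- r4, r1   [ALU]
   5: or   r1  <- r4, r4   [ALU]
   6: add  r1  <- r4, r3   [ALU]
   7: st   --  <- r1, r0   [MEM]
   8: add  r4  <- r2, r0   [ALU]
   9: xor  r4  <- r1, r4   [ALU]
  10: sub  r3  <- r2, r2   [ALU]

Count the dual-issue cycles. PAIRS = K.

  cy0 -> i0 (st) no-port MEM/MEM
  cy1 -> i1,i2 (ld+mul) dual
  cy2 -> i3 (or) RAW r1
  cy3 -> i4,i5 (xor+or) dual
  cy4 -> i6 (add) RAW r1
  cy5 -> i7,i8 (st+add) dual
  cy6 -> i9,i10 (xor+sub) dual

PAIRS = 4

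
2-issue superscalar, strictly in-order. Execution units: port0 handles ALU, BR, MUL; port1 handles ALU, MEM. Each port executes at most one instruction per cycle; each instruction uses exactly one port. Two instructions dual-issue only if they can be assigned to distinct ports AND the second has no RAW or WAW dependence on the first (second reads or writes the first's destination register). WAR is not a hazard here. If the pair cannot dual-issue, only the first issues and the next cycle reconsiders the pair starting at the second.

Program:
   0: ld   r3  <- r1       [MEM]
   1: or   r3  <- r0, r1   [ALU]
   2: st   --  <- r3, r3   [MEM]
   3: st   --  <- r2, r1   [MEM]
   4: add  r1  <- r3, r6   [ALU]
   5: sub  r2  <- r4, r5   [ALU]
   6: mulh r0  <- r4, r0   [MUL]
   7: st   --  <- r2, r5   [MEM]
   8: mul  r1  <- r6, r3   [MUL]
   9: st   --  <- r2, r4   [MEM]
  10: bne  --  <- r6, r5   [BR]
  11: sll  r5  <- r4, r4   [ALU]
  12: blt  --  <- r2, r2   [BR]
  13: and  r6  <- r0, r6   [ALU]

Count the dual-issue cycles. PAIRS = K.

t=0 i0:ld.MEM ; WAW r3
t=1 i1:or.ALU ; RAW r3
t=2 i2:st.MEM ; no-port MEM/MEM
t=3 i3+i4:st.MEM/add.ALU ; dual
t=4 i5+i6:sub.ALU/mulh.MUL ; dual
t=5 i7+i8:st.MEM/mul.MUL ; dual
t=6 i9+i10:st.MEM/bne.BR ; dual
t=7 i11+i12:sll.ALU/blt.BR ; dual
t=8 i13:and.ALU ; tail

PAIRS = 5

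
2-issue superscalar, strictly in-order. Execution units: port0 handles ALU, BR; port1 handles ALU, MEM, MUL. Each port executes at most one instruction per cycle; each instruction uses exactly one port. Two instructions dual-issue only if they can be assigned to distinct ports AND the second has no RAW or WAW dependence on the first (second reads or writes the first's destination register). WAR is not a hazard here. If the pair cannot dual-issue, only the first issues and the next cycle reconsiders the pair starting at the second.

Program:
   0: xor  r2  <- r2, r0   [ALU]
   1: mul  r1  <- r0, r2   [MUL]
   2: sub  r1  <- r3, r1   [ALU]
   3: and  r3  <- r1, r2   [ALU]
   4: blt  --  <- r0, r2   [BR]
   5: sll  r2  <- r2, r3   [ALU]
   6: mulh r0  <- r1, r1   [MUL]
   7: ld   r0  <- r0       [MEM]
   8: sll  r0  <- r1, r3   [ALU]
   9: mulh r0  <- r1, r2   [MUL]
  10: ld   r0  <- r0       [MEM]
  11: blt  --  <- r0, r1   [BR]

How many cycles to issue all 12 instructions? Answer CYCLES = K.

CYCLES = 10

0. xor.ALU @i0  | RAW r2
1. mul.MUL @i1  | RAW+WAW r1
2. sub.ALU @i2  | RAW r1
3. and.ALU;blt.BR @i3,i4  | 2-wide
4. sll.ALU;mulh.MUL @i5,i6  | 2-wide
5. ld.MEM @i7  | WAW r0
6. sll.ALU @i8  | WAW r0
7. mulh.MUL @i9  | no-port MUL/MEM
8. ld.MEM @i10  | RAW r0
9. blt.BR @i11  | tail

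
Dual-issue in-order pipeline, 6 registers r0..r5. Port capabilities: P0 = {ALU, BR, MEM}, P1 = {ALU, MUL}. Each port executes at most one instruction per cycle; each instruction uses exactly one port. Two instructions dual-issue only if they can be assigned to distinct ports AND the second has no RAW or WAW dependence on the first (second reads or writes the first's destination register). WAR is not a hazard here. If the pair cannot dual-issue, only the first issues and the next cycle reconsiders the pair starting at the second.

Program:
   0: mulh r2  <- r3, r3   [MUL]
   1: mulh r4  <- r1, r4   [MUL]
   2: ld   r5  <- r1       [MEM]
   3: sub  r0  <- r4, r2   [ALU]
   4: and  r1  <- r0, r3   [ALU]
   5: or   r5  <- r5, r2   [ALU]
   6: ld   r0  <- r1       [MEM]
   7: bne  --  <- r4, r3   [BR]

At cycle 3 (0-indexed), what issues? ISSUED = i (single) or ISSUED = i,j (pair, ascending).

ISSUED = 4,5

c0: i0 mulh  no-port MUL/MUL
c1: i1,i2 mulh/ld  pair
c2: i3 sub  RAW r0
c3: i4,i5 and/or  pair
c4: i6 ld  no-port MEM/BR
c5: i7 bne  tail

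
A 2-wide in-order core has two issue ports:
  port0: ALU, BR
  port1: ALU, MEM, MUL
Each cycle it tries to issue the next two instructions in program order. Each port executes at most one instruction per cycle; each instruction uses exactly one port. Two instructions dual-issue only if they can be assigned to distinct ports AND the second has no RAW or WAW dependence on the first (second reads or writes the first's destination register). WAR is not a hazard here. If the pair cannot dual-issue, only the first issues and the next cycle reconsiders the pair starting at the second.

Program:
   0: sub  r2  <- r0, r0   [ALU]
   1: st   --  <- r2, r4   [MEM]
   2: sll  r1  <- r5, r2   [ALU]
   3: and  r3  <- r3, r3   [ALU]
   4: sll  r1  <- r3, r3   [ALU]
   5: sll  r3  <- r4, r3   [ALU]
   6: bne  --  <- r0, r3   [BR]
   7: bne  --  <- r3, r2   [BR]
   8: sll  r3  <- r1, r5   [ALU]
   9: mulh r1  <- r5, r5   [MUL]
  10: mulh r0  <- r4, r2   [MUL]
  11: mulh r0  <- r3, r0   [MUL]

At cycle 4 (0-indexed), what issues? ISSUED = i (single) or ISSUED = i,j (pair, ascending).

#0 head=0: sub.ALU i0 RAW r2
#1 head=1: st.MEM sll.ALU i1+i2 2-wide
#2 head=3: and.ALU i3 RAW r3
#3 head=4: sll.ALU sll.ALU i4+i5 2-wide
#4 head=6: bne.BR i6 no-port BR/BR
#5 head=7: bne.BR sll.ALU i7+i8 2-wide
#6 head=9: mulh.MUL i9 no-port MUL/MUL
#7 head=10: mulh.MUL i10 no-port MUL/MUL
#8 head=11: mulh.MUL i11 tail

ISSUED = 6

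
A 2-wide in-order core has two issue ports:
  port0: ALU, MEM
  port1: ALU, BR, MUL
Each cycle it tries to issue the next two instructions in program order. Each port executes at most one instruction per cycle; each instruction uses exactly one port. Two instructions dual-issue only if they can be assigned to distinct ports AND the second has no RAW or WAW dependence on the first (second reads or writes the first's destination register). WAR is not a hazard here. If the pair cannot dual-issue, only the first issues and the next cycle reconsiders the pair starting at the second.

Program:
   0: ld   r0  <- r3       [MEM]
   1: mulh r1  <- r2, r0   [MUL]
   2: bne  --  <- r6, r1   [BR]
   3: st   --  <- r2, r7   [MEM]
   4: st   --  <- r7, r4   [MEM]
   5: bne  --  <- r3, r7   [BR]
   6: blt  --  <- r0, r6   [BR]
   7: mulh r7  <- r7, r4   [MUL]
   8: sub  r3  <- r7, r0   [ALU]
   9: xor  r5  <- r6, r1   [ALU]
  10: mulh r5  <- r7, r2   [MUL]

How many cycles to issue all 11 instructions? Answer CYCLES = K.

CYCLES = 8

  cy0 -> i0 (ld) RAW r0
  cy1 -> i1 (mulh) no-port MUL/BR
  cy2 -> i2+i3 (bne/st) dual
  cy3 -> i4+i5 (st/bne) dual
  cy4 -> i6 (blt) no-port BR/MUL
  cy5 -> i7 (mulh) RAW r7
  cy6 -> i8+i9 (sub/xor) dual
  cy7 -> i10 (mulh) tail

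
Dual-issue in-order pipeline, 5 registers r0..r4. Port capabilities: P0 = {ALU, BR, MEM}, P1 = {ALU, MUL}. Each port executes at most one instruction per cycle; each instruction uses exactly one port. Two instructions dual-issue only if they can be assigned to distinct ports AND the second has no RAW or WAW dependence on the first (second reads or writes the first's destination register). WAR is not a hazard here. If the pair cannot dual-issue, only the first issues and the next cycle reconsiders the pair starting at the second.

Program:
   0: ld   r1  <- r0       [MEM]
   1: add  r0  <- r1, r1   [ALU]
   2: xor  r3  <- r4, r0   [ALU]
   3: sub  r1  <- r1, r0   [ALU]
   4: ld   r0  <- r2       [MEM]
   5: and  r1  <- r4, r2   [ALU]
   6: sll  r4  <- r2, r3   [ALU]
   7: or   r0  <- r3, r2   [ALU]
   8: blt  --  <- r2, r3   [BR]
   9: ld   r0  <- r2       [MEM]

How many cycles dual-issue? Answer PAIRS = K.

#0 head=0: ld i0 RAW r1
#1 head=1: add i1 RAW r0
#2 head=2: xor+sub i2&i3 pair
#3 head=4: ld+and i4&i5 pair
#4 head=6: sll+or i6&i7 pair
#5 head=8: blt i8 no-port BR/MEM
#6 head=9: ld i9 tail

PAIRS = 3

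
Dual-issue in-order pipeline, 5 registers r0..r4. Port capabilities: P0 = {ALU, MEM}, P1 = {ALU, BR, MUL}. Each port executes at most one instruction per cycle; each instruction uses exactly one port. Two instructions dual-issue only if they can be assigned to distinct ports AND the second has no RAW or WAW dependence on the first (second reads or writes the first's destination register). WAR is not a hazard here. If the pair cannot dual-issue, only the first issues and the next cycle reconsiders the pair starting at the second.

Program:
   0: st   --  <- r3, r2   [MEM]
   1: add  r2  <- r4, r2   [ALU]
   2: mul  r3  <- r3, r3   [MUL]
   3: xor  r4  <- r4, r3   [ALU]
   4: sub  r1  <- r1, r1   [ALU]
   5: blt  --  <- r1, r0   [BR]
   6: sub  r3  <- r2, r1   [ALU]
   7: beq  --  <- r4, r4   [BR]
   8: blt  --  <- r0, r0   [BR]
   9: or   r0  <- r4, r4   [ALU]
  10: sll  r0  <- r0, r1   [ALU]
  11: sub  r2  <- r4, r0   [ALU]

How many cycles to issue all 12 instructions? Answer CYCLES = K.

CYCLES = 8

  cy0 -> i0&i1 (st add) dual
  cy1 -> i2 (mul) RAW r3
  cy2 -> i3&i4 (xor sub) dual
  cy3 -> i5&i6 (blt sub) dual
  cy4 -> i7 (beq) no-port BR/BR
  cy5 -> i8&i9 (blt or) dual
  cy6 -> i10 (sll) RAW r0
  cy7 -> i11 (sub) tail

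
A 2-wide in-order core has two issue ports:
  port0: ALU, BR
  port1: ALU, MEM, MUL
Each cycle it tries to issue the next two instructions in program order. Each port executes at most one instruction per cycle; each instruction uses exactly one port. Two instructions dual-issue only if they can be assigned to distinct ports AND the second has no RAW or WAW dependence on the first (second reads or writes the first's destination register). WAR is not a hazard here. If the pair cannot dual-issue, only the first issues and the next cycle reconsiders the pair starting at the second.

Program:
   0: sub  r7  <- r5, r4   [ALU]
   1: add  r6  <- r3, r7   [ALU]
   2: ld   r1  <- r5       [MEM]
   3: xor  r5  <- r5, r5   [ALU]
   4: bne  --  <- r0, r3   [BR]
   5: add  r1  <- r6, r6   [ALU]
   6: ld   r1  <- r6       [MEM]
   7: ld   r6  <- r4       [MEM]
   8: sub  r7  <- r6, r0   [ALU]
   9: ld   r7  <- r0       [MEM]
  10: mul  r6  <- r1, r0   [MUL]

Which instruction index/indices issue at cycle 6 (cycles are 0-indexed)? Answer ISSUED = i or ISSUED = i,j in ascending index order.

ISSUED = 8

0. sub @i0  | RAW r7
1. add/ld @i1/i2  | pair
2. xor/bne @i3/i4  | pair
3. add @i5  | WAW r1
4. ld @i6  | no-port MEM/MEM
5. ld @i7  | RAW r6
6. sub @i8  | WAW r7
7. ld @i9  | no-port MEM/MUL
8. mul @i10  | tail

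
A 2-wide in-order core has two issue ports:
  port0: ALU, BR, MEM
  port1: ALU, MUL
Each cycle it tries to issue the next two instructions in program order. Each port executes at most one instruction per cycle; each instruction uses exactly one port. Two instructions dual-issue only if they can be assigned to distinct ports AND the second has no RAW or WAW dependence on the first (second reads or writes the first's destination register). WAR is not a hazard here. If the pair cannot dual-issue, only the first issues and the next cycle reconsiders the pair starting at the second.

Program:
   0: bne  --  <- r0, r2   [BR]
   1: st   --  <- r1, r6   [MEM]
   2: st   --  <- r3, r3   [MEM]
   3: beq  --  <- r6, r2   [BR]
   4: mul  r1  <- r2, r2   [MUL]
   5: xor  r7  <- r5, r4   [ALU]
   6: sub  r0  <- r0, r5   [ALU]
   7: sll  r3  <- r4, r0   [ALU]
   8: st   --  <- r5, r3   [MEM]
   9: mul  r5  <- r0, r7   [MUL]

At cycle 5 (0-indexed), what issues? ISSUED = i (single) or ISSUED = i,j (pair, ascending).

#0 head=0: bne.BR i0 no-port BR/MEM
#1 head=1: st.MEM i1 no-port MEM/MEM
#2 head=2: st.MEM i2 no-port MEM/BR
#3 head=3: beq.BR;mul.MUL i3+i4 pair
#4 head=5: xor.ALU;sub.ALU i5+i6 pair
#5 head=7: sll.ALU i7 RAW r3
#6 head=8: st.MEM;mul.MUL i8+i9 pair

ISSUED = 7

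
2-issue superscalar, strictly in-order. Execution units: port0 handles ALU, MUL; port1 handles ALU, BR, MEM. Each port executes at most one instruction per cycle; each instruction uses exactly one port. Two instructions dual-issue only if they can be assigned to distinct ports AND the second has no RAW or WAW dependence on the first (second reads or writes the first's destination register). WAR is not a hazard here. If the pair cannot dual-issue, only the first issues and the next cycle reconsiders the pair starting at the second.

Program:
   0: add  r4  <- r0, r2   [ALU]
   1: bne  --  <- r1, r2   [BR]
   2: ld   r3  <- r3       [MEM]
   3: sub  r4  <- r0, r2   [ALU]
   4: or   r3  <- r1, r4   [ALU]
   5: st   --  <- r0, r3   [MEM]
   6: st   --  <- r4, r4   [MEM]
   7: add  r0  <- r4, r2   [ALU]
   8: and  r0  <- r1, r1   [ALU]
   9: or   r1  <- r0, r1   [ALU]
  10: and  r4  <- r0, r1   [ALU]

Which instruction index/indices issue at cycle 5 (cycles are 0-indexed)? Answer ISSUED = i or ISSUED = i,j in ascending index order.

ISSUED = 8

0. add.ALU/bne.BR @i0&i1  | dual
1. ld.MEM/sub.ALU @i2&i3  | dual
2. or.ALU @i4  | RAW r3
3. st.MEM @i5  | no-port MEM/MEM
4. st.MEM/add.ALU @i6&i7  | dual
5. and.ALU @i8  | RAW r0
6. or.ALU @i9  | RAW r1
7. and.ALU @i10  | tail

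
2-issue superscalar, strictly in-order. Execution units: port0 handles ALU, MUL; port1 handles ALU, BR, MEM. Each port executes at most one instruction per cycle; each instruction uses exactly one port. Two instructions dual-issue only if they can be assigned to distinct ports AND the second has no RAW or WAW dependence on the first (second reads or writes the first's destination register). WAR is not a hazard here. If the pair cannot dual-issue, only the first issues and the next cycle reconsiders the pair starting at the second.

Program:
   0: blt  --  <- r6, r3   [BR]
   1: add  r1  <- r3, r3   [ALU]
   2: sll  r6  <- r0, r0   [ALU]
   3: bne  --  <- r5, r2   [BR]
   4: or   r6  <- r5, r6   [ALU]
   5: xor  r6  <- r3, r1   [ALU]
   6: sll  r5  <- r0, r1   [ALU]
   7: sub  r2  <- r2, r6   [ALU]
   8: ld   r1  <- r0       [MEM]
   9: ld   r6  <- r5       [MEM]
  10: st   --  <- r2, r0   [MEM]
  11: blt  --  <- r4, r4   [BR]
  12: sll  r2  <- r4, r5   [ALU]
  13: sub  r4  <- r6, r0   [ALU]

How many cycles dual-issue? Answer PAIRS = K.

PAIRS = 5

c0: i0+i1 blt.BR add.ALU  dual
c1: i2+i3 sll.ALU bne.BR  dual
c2: i4 or.ALU  WAW r6
c3: i5+i6 xor.ALU sll.ALU  dual
c4: i7+i8 sub.ALU ld.MEM  dual
c5: i9 ld.MEM  no-port MEM/MEM
c6: i10 st.MEM  no-port MEM/BR
c7: i11+i12 blt.BR sll.ALU  dual
c8: i13 sub.ALU  tail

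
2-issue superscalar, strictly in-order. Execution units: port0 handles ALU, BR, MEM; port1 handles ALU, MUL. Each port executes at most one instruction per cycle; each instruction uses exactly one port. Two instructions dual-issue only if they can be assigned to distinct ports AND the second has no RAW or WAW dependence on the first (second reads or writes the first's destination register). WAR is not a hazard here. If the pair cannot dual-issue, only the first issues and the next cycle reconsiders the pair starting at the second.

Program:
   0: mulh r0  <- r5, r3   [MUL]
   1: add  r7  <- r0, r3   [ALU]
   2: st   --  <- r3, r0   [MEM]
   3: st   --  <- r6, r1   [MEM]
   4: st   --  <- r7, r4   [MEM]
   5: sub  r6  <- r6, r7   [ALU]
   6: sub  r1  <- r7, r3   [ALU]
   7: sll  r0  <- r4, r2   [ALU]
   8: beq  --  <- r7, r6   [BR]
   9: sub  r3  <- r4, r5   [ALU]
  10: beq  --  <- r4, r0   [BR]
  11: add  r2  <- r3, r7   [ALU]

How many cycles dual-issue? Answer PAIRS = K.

  cy0 -> i0 (mulh.MUL) RAW r0
  cy1 -> i1+i2 (add.ALU st.MEM) dual
  cy2 -> i3 (st.MEM) no-port MEM/MEM
  cy3 -> i4+i5 (st.MEM sub.ALU) dual
  cy4 -> i6+i7 (sub.ALU sll.ALU) dual
  cy5 -> i8+i9 (beq.BR sub.ALU) dual
  cy6 -> i10+i11 (beq.BR add.ALU) dual

PAIRS = 5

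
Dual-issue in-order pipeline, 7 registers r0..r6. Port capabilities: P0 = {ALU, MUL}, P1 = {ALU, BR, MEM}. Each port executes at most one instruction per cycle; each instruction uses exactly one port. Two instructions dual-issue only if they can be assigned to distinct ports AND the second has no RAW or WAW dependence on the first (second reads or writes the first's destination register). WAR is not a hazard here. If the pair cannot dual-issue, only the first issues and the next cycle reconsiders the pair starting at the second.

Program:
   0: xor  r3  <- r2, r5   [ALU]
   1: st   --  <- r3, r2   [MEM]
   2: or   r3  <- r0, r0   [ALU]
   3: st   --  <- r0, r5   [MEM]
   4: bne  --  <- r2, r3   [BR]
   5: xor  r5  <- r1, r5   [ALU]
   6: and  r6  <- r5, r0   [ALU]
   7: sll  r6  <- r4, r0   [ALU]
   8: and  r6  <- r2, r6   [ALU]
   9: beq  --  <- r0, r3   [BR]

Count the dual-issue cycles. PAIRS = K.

0. xor @i0  | RAW r3
1. st or @i1+i2  | dual
2. st @i3  | no-port MEM/BR
3. bne xor @i4+i5  | dual
4. and @i6  | WAW r6
5. sll @i7  | RAW+WAW r6
6. and beq @i8+i9  | dual

PAIRS = 3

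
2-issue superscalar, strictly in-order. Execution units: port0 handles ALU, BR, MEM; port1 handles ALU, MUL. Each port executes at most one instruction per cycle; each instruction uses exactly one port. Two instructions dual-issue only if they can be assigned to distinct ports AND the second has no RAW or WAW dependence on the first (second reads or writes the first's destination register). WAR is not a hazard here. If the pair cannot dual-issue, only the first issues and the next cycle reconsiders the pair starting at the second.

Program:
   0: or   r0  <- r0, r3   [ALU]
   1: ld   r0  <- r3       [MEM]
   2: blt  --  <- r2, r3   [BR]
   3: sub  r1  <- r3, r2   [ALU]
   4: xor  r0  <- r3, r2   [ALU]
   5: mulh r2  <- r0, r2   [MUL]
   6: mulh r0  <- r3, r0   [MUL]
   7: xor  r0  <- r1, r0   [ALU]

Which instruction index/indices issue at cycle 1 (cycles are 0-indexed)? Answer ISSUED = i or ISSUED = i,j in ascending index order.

#0 head=0: or i0 WAW r0
#1 head=1: ld i1 no-port MEM/BR
#2 head=2: blt/sub i2+i3 2-wide
#3 head=4: xor i4 RAW r0
#4 head=5: mulh i5 no-port MUL/MUL
#5 head=6: mulh i6 RAW+WAW r0
#6 head=7: xor i7 tail

ISSUED = 1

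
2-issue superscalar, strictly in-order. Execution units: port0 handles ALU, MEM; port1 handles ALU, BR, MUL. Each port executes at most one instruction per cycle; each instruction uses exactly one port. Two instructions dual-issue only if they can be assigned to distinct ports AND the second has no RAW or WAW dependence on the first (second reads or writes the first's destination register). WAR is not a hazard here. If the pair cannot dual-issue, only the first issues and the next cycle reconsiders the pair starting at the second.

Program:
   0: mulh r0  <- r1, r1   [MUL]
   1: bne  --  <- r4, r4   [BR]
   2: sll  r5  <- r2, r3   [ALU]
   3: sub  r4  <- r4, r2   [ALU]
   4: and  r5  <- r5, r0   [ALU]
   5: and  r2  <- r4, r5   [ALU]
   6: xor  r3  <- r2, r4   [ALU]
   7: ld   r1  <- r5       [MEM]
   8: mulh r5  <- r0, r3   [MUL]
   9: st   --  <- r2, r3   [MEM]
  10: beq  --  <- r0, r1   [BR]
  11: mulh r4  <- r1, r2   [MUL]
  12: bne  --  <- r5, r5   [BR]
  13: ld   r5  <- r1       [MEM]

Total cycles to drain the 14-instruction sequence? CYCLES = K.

CYCLES = 9

t=0 i0:mulh ; no-port MUL/BR
t=1 i1/i2:bne/sll ; dual
t=2 i3/i4:sub/and ; dual
t=3 i5:and ; RAW r2
t=4 i6/i7:xor/ld ; dual
t=5 i8/i9:mulh/st ; dual
t=6 i10:beq ; no-port BR/MUL
t=7 i11:mulh ; no-port MUL/BR
t=8 i12/i13:bne/ld ; dual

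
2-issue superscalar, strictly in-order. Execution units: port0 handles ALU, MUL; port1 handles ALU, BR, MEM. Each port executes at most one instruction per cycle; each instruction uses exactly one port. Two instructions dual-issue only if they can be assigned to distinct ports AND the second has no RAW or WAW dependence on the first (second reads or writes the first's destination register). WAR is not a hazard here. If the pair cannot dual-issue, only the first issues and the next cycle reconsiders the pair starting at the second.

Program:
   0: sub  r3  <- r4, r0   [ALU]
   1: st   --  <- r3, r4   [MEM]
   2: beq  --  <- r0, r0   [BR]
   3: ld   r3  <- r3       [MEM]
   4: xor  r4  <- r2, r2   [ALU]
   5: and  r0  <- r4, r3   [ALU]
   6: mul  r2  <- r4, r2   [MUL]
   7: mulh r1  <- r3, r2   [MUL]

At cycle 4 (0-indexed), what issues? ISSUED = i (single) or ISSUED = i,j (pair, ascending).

ISSUED = 5,6

c0: i0 sub.ALU  RAW r3
c1: i1 st.MEM  no-port MEM/BR
c2: i2 beq.BR  no-port BR/MEM
c3: i3&i4 ld.MEM+xor.ALU  dual
c4: i5&i6 and.ALU+mul.MUL  dual
c5: i7 mulh.MUL  tail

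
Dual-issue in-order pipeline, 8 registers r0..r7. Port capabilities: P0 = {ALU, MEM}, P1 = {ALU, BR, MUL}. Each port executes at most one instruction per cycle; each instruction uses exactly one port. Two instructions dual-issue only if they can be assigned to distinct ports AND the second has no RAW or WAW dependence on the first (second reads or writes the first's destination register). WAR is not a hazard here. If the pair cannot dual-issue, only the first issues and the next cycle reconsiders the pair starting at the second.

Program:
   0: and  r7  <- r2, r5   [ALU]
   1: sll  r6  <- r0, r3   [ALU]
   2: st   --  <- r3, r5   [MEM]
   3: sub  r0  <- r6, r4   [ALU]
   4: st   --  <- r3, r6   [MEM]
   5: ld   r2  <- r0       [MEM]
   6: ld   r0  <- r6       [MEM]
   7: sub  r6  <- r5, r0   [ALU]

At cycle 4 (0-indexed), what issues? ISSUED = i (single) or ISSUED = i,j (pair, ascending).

ISSUED = 6

#0 head=0: and+sll i0+i1 dual
#1 head=2: st+sub i2+i3 dual
#2 head=4: st i4 no-port MEM/MEM
#3 head=5: ld i5 no-port MEM/MEM
#4 head=6: ld i6 RAW r0
#5 head=7: sub i7 tail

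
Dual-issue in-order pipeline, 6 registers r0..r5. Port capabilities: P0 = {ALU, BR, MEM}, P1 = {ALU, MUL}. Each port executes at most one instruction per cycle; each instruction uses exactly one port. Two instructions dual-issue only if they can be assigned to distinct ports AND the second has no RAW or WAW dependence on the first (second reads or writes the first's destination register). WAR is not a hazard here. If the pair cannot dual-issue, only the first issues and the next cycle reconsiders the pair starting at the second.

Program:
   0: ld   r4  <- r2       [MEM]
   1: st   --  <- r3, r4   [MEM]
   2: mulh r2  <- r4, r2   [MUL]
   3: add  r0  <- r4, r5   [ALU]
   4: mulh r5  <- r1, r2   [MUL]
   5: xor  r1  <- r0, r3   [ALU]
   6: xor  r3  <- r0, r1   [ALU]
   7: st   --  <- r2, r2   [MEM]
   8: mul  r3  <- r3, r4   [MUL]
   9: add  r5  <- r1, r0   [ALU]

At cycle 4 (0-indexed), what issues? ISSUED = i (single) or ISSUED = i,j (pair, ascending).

ISSUED = 6,7

  cy0 -> i0 (ld) no-port MEM/MEM
  cy1 -> i1,i2 (st/mulh) dual
  cy2 -> i3,i4 (add/mulh) dual
  cy3 -> i5 (xor) RAW r1
  cy4 -> i6,i7 (xor/st) dual
  cy5 -> i8,i9 (mul/add) dual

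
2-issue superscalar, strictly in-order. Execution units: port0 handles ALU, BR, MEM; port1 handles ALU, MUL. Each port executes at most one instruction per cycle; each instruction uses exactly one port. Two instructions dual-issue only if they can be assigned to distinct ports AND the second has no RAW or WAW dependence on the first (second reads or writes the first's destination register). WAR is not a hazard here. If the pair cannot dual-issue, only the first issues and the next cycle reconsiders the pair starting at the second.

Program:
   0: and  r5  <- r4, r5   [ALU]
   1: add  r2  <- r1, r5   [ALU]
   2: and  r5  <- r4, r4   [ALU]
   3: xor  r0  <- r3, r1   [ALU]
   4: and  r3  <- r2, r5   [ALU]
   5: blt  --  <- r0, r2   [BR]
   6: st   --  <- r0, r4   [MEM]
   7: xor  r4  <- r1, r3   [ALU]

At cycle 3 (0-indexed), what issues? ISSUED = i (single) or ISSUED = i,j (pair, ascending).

ISSUED = 5

t=0 i0:and.ALU ; RAW r5
t=1 i1,i2:add.ALU+and.ALU ; pair
t=2 i3,i4:xor.ALU+and.ALU ; pair
t=3 i5:blt.BR ; no-port BR/MEM
t=4 i6,i7:st.MEM+xor.ALU ; pair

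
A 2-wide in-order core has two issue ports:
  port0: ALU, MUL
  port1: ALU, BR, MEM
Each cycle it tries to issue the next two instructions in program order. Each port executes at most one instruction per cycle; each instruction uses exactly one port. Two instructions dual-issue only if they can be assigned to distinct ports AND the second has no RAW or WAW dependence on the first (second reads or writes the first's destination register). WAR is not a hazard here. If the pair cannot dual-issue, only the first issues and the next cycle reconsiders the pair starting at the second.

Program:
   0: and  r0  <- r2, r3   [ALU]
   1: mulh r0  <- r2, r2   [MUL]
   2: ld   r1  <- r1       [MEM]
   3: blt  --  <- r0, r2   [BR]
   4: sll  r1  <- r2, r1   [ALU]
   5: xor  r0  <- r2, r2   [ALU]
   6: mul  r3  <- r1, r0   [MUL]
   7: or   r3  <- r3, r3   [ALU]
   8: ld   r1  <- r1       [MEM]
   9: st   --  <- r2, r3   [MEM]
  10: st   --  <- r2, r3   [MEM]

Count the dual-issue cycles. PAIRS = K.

#0 head=0: and i0 WAW r0
#1 head=1: mulh;ld i1,i2 dual
#2 head=3: blt;sll i3,i4 dual
#3 head=5: xor i5 RAW r0
#4 head=6: mul i6 RAW+WAW r3
#5 head=7: or;ld i7,i8 dual
#6 head=9: st i9 no-port MEM/MEM
#7 head=10: st i10 tail

PAIRS = 3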